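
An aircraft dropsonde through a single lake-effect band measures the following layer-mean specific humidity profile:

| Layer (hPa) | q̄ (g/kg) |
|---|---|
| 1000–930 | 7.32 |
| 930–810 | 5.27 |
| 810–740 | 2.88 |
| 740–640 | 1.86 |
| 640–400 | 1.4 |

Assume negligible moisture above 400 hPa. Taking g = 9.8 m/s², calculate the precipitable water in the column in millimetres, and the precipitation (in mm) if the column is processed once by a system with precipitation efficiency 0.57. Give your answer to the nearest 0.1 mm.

Precipitable water is the column-integrated vapour mass per unit area: PW = (1/g) Σ q̄ Δp, with q in kg/kg and Δp in Pa (1 kg/m² of water = 1 mm).
Layer 1000–930 hPa: Δp = 70 hPa = 7000 Pa, q̄ = 0.00732 kg/kg → 0.00732 × 7000 / 9.8 = 5.23 mm
Layer 930–810 hPa: Δp = 120 hPa = 12000 Pa, q̄ = 0.00527 kg/kg → 0.00527 × 12000 / 9.8 = 6.45 mm
Layer 810–740 hPa: Δp = 70 hPa = 7000 Pa, q̄ = 0.00288 kg/kg → 0.00288 × 7000 / 9.8 = 2.06 mm
Layer 740–640 hPa: Δp = 100 hPa = 10000 Pa, q̄ = 0.00186 kg/kg → 0.00186 × 10000 / 9.8 = 1.90 mm
Layer 640–400 hPa: Δp = 240 hPa = 24000 Pa, q̄ = 0.0014 kg/kg → 0.0014 × 24000 / 9.8 = 3.43 mm
PW = 5.23 + 6.45 + 2.06 + 1.90 + 3.43 = 19.07 ≈ 19.1 mm.
Precipitation = ε × PW = 0.57 × 19.1 = 10.9 mm.

PW ≈ 19.1 mm; precipitation ≈ 10.9 mm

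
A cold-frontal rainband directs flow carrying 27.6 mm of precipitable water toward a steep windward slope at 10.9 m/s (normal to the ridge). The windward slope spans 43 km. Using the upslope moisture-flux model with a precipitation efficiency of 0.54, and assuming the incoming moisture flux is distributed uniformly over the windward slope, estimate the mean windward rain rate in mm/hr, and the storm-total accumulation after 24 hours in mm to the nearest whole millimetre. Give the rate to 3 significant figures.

R ≈ 13.6 mm/hr; total ≈ 326 mm

Incoming column moisture flux per unit ridge length: F = V × PW = 10.9 × 27.6 = 300.84 mm·m/s.
Spread over the 43 km slope with efficiency ε = 0.54: R = ε·F/W = 0.54 × 300.84 / 43000 m = 3.778e-03 mm/s.
R = 3.778e-03 × 3600 = 13.6 mm/hr.
Over 24 h: total = 13.6 × 24 = 326.4 ≈ 326 mm.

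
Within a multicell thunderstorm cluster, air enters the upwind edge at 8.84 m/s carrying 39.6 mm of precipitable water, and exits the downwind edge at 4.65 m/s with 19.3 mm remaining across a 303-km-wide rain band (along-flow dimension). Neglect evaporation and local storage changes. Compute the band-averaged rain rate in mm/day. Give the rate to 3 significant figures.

Column moisture flux per unit crosswind length is F = V × PW.
Inflow: F_in = 8.84 × 39.6 = 350.064 mm·m/s
Outflow: F_out = 4.65 × 19.3 = 89.745 mm·m/s
Steady-state rate R = (F_in − F_out)/L = (350.064 − 89.745) / 303000 m = 8.591e-04 mm/s.
R = 8.591e-04 × 3600 × 24 = 74.2 mm/day.

R ≈ 74.2 mm/day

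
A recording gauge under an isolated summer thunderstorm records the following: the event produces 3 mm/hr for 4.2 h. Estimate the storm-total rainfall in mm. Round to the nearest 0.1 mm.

Total = Σ Rᵢ Δtᵢ = 3 × 4.2
      = 12.6 = 12.6 mm.

total ≈ 12.6 mm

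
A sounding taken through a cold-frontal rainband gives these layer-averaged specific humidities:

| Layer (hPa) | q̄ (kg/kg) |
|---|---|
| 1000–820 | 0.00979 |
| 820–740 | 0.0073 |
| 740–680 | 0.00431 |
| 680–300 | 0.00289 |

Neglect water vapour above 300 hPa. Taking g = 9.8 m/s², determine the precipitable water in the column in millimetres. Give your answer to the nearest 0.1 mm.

Precipitable water is the column-integrated vapour mass per unit area: PW = (1/g) Σ q̄ Δp, with q in kg/kg and Δp in Pa (1 kg/m² of water = 1 mm).
Layer 1000–820 hPa: Δp = 180 hPa = 18000 Pa, q̄ = 0.00979 kg/kg → 0.00979 × 18000 / 9.8 = 17.98 mm
Layer 820–740 hPa: Δp = 80 hPa = 8000 Pa, q̄ = 0.0073 kg/kg → 0.0073 × 8000 / 9.8 = 5.96 mm
Layer 740–680 hPa: Δp = 60 hPa = 6000 Pa, q̄ = 0.00431 kg/kg → 0.00431 × 6000 / 9.8 = 2.64 mm
Layer 680–300 hPa: Δp = 380 hPa = 38000 Pa, q̄ = 0.00289 kg/kg → 0.00289 × 38000 / 9.8 = 11.21 mm
PW = 17.98 + 5.96 + 2.64 + 11.21 = 37.79 ≈ 37.8 mm.

PW ≈ 37.8 mm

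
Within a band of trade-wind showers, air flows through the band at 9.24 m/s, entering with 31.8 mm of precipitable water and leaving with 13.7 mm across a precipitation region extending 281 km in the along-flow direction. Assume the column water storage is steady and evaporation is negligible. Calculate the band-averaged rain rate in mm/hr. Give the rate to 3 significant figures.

R ≈ 2.14 mm/hr

Column moisture flux per unit crosswind length is F = V × PW.
Inflow: F_in = 9.24 × 31.8 = 293.832 mm·m/s
Outflow: F_out = 9.24 × 13.7 = 126.588 mm·m/s
Steady-state rate R = (F_in − F_out)/L = (293.832 − 126.588) / 281000 m = 5.952e-04 mm/s.
R = 5.952e-04 × 3600 = 2.14 mm/hr.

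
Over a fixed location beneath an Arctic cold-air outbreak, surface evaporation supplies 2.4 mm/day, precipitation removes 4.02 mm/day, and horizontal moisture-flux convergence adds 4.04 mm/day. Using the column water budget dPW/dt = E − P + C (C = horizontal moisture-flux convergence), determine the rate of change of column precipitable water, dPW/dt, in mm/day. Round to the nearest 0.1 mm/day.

dPW/dt = E − P + C = 2.4 − 4.02 + (4.04) = 2.4 mm/day.

dPW/dt ≈ 2.4 mm/day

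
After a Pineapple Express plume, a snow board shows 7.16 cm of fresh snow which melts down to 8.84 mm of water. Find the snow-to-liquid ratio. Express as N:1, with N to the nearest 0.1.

ratio ≈ 8.1

Ratio = snow depth / SWE = 71.6 mm / 8.84 mm = 8.1, i.e. 8.1:1.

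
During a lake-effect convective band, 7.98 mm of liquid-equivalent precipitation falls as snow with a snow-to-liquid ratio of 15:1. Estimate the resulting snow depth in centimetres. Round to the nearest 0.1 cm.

snow depth ≈ 12.0 cm

Snow depth = liquid × ratio = 7.98 mm × 15 = 119.7 mm = 12.0 cm.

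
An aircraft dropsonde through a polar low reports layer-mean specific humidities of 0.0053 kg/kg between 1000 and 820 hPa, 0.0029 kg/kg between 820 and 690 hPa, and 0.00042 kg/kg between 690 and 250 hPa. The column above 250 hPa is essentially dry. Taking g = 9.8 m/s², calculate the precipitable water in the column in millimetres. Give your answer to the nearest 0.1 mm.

Precipitable water is the column-integrated vapour mass per unit area: PW = (1/g) Σ q̄ Δp, with q in kg/kg and Δp in Pa (1 kg/m² of water = 1 mm).
Layer 1000–820 hPa: Δp = 180 hPa = 18000 Pa, q̄ = 0.0053 kg/kg → 0.0053 × 18000 / 9.8 = 9.73 mm
Layer 820–690 hPa: Δp = 130 hPa = 13000 Pa, q̄ = 0.0029 kg/kg → 0.0029 × 13000 / 9.8 = 3.85 mm
Layer 690–250 hPa: Δp = 440 hPa = 44000 Pa, q̄ = 0.00042 kg/kg → 0.00042 × 44000 / 9.8 = 1.89 mm
PW = 9.73 + 3.85 + 1.89 = 15.47 ≈ 15.5 mm.

PW ≈ 15.5 mm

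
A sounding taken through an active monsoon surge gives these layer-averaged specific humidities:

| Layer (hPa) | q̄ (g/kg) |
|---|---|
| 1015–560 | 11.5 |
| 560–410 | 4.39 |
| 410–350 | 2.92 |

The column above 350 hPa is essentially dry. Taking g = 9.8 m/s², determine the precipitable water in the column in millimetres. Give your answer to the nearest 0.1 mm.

PW ≈ 61.9 mm

Precipitable water is the column-integrated vapour mass per unit area: PW = (1/g) Σ q̄ Δp, with q in kg/kg and Δp in Pa (1 kg/m² of water = 1 mm).
Layer 1015–560 hPa: Δp = 455 hPa = 45500 Pa, q̄ = 0.0115 kg/kg → 0.0115 × 45500 / 9.8 = 53.39 mm
Layer 560–410 hPa: Δp = 150 hPa = 15000 Pa, q̄ = 0.00439 kg/kg → 0.00439 × 15000 / 9.8 = 6.72 mm
Layer 410–350 hPa: Δp = 60 hPa = 6000 Pa, q̄ = 0.00292 kg/kg → 0.00292 × 6000 / 9.8 = 1.79 mm
PW = 53.39 + 6.72 + 1.79 = 61.90 ≈ 61.9 mm.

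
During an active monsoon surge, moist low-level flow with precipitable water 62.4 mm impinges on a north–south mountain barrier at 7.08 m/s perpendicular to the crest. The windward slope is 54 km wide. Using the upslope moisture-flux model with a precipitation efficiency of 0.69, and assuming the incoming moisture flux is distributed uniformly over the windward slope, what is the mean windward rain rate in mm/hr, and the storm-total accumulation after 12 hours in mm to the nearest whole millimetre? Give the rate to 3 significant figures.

Incoming column moisture flux per unit ridge length: F = V × PW = 7.08 × 62.4 = 441.792 mm·m/s.
Spread over the 54 km slope with efficiency ε = 0.69: R = ε·F/W = 0.69 × 441.792 / 54000 m = 5.645e-03 mm/s.
R = 5.645e-03 × 3600 = 20.3 mm/hr.
Over 12 h: total = 20.3 × 12 = 243.6 ≈ 244 mm.

R ≈ 20.3 mm/hr; total ≈ 244 mm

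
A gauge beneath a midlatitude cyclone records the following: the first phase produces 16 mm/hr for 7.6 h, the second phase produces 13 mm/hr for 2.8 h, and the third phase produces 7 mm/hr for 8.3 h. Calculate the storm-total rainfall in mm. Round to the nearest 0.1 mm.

Total = Σ Rᵢ Δtᵢ = 16 × 7.6 + 13 × 2.8 + 7 × 8.3
      = 121.6 + 36.4 + 58.1 = 216.1 mm.

total ≈ 216.1 mm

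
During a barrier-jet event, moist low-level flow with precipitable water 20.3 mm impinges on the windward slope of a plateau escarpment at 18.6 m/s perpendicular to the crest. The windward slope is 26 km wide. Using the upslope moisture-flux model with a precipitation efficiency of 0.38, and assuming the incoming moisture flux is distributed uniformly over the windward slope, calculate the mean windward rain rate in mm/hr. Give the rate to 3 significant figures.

R ≈ 19.9 mm/hr

Incoming column moisture flux per unit ridge length: F = V × PW = 18.6 × 20.3 = 377.58 mm·m/s.
Spread over the 26 km slope with efficiency ε = 0.38: R = ε·F/W = 0.38 × 377.58 / 26000 m = 5.518e-03 mm/s.
R = 5.518e-03 × 3600 = 19.9 mm/hr.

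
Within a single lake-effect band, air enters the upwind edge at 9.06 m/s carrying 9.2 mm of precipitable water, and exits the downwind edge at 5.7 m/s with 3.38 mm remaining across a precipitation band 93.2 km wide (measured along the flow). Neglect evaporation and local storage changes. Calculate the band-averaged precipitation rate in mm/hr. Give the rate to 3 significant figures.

Column moisture flux per unit crosswind length is F = V × PW.
Inflow: F_in = 9.06 × 9.2 = 83.352 mm·m/s
Outflow: F_out = 5.7 × 3.38 = 19.266 mm·m/s
Steady-state rate R = (F_in − F_out)/L = (83.352 − 19.266) / 93200 m = 6.876e-04 mm/s.
R = 6.876e-04 × 3600 = 2.48 mm/hr.

R ≈ 2.48 mm/hr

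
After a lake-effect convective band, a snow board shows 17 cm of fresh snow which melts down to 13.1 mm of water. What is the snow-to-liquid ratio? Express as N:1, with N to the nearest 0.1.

ratio ≈ 13.0

Ratio = snow depth / SWE = 170 mm / 13.1 mm = 13.0, i.e. 13.0:1.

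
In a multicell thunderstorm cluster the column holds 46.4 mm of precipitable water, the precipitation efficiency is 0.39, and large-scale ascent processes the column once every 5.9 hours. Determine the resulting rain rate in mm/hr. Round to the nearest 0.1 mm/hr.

R ≈ 3.1 mm/hr

Each overturning extracts ε × PW = 0.39 × 46.4 = 18.096 mm.
Rate = ε·PW / τ = 18.096 / 5.9 h = 3.1 mm/hr.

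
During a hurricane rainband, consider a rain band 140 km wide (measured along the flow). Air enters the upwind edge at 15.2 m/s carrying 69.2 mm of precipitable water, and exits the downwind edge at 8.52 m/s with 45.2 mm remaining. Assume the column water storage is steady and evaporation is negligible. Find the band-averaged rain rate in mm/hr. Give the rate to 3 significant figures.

R ≈ 17.1 mm/hr

Column moisture flux per unit crosswind length is F = V × PW.
Inflow: F_in = 15.2 × 69.2 = 1051.84 mm·m/s
Outflow: F_out = 8.52 × 45.2 = 385.104 mm·m/s
Steady-state rate R = (F_in − F_out)/L = (1051.84 − 385.104) / 140000 m = 4.762e-03 mm/s.
R = 4.762e-03 × 3600 = 17.1 mm/hr.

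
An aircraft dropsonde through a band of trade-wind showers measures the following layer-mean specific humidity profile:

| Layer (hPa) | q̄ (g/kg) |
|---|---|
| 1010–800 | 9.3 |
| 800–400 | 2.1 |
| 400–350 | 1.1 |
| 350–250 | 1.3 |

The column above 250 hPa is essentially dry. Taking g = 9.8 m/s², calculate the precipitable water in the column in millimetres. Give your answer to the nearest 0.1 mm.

PW ≈ 30.4 mm

Precipitable water is the column-integrated vapour mass per unit area: PW = (1/g) Σ q̄ Δp, with q in kg/kg and Δp in Pa (1 kg/m² of water = 1 mm).
Layer 1010–800 hPa: Δp = 210 hPa = 21000 Pa, q̄ = 0.0093 kg/kg → 0.0093 × 21000 / 9.8 = 19.93 mm
Layer 800–400 hPa: Δp = 400 hPa = 40000 Pa, q̄ = 0.0021 kg/kg → 0.0021 × 40000 / 9.8 = 8.57 mm
Layer 400–350 hPa: Δp = 50 hPa = 5000 Pa, q̄ = 0.0011 kg/kg → 0.0011 × 5000 / 9.8 = 0.56 mm
Layer 350–250 hPa: Δp = 100 hPa = 10000 Pa, q̄ = 0.0013 kg/kg → 0.0013 × 10000 / 9.8 = 1.33 mm
PW = 19.93 + 8.57 + 0.56 + 1.33 = 30.39 ≈ 30.4 mm.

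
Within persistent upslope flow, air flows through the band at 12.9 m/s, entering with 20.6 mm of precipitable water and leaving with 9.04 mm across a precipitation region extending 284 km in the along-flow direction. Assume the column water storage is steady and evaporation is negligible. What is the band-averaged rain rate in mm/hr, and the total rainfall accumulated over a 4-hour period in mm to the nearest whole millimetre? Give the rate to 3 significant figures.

Column moisture flux per unit crosswind length is F = V × PW.
Inflow: F_in = 12.9 × 20.6 = 265.74 mm·m/s
Outflow: F_out = 12.9 × 9.04 = 116.616 mm·m/s
Steady-state rate R = (F_in − F_out)/L = (265.74 − 116.616) / 284000 m = 5.251e-04 mm/s.
R = 5.251e-04 × 3600 = 1.89 mm/hr.
Over 4 h: total = 1.89 × 4 = 7.56 ≈ 8 mm.

R ≈ 1.89 mm/hr; total ≈ 8 mm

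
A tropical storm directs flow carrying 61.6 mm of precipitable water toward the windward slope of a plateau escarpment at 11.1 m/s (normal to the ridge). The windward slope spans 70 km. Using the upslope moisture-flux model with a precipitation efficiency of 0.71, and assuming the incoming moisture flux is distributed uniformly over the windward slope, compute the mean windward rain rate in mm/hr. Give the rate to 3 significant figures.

Incoming column moisture flux per unit ridge length: F = V × PW = 11.1 × 61.6 = 683.76 mm·m/s.
Spread over the 70 km slope with efficiency ε = 0.71: R = ε·F/W = 0.71 × 683.76 / 70000 m = 6.935e-03 mm/s.
R = 6.935e-03 × 3600 = 25.0 mm/hr.

R ≈ 25.0 mm/hr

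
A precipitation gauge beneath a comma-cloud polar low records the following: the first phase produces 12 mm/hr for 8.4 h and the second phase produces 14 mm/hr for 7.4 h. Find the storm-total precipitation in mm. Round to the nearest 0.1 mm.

Total = Σ Rᵢ Δtᵢ = 12 × 8.4 + 14 × 7.4
      = 100.8 + 103.6 = 204.4 mm.

total ≈ 204.4 mm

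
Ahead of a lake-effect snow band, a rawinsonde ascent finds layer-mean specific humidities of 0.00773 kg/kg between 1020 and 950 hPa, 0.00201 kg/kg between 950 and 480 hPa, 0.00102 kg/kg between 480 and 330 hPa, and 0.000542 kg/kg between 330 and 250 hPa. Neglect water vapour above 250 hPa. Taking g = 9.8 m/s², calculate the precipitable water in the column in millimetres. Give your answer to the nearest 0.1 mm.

PW ≈ 17.2 mm

Precipitable water is the column-integrated vapour mass per unit area: PW = (1/g) Σ q̄ Δp, with q in kg/kg and Δp in Pa (1 kg/m² of water = 1 mm).
Layer 1020–950 hPa: Δp = 70 hPa = 7000 Pa, q̄ = 0.00773 kg/kg → 0.00773 × 7000 / 9.8 = 5.52 mm
Layer 950–480 hPa: Δp = 470 hPa = 47000 Pa, q̄ = 0.00201 kg/kg → 0.00201 × 47000 / 9.8 = 9.64 mm
Layer 480–330 hPa: Δp = 150 hPa = 15000 Pa, q̄ = 0.00102 kg/kg → 0.00102 × 15000 / 9.8 = 1.56 mm
Layer 330–250 hPa: Δp = 80 hPa = 8000 Pa, q̄ = 0.000542 kg/kg → 0.000542 × 8000 / 9.8 = 0.44 mm
PW = 5.52 + 9.64 + 1.56 + 0.44 = 17.16 ≈ 17.2 mm.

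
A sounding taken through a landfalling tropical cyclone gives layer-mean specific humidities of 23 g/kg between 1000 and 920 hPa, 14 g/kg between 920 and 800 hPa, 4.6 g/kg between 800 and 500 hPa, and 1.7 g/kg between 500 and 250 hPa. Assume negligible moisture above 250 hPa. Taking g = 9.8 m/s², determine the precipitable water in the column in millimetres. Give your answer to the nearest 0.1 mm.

PW ≈ 54.3 mm

Precipitable water is the column-integrated vapour mass per unit area: PW = (1/g) Σ q̄ Δp, with q in kg/kg and Δp in Pa (1 kg/m² of water = 1 mm).
Layer 1000–920 hPa: Δp = 80 hPa = 8000 Pa, q̄ = 0.023 kg/kg → 0.023 × 8000 / 9.8 = 18.78 mm
Layer 920–800 hPa: Δp = 120 hPa = 12000 Pa, q̄ = 0.014 kg/kg → 0.014 × 12000 / 9.8 = 17.14 mm
Layer 800–500 hPa: Δp = 300 hPa = 30000 Pa, q̄ = 0.0046 kg/kg → 0.0046 × 30000 / 9.8 = 14.08 mm
Layer 500–250 hPa: Δp = 250 hPa = 25000 Pa, q̄ = 0.0017 kg/kg → 0.0017 × 25000 / 9.8 = 4.34 mm
PW = 18.78 + 17.14 + 14.08 + 4.34 = 54.34 ≈ 54.3 mm.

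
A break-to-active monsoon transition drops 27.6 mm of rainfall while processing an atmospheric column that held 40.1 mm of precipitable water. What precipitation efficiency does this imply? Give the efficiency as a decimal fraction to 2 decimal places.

ε ≈ 0.69

ε = rainfall / PW = 27.6 / 40.1 = 0.69.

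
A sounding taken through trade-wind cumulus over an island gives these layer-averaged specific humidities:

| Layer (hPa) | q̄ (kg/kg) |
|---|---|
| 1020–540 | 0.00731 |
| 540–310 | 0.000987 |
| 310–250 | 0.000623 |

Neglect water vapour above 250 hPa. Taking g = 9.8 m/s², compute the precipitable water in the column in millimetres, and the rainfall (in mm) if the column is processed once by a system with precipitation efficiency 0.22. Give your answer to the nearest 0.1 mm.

PW ≈ 38.5 mm; rainfall ≈ 8.5 mm

Precipitable water is the column-integrated vapour mass per unit area: PW = (1/g) Σ q̄ Δp, with q in kg/kg and Δp in Pa (1 kg/m² of water = 1 mm).
Layer 1020–540 hPa: Δp = 480 hPa = 48000 Pa, q̄ = 0.00731 kg/kg → 0.00731 × 48000 / 9.8 = 35.80 mm
Layer 540–310 hPa: Δp = 230 hPa = 23000 Pa, q̄ = 0.000987 kg/kg → 0.000987 × 23000 / 9.8 = 2.32 mm
Layer 310–250 hPa: Δp = 60 hPa = 6000 Pa, q̄ = 0.000623 kg/kg → 0.000623 × 6000 / 9.8 = 0.38 mm
PW = 35.80 + 2.32 + 0.38 = 38.50 ≈ 38.5 mm.
Rainfall = ε × PW = 0.22 × 38.5 = 8.5 mm.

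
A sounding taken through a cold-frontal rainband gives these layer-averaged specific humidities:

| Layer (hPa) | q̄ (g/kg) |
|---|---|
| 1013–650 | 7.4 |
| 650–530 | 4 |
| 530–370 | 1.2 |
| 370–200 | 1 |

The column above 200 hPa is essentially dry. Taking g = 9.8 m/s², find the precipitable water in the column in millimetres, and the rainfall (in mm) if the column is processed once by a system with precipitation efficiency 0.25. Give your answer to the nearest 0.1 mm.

Precipitable water is the column-integrated vapour mass per unit area: PW = (1/g) Σ q̄ Δp, with q in kg/kg and Δp in Pa (1 kg/m² of water = 1 mm).
Layer 1013–650 hPa: Δp = 363 hPa = 36300 Pa, q̄ = 0.0074 kg/kg → 0.0074 × 36300 / 9.8 = 27.41 mm
Layer 650–530 hPa: Δp = 120 hPa = 12000 Pa, q̄ = 0.004 kg/kg → 0.004 × 12000 / 9.8 = 4.90 mm
Layer 530–370 hPa: Δp = 160 hPa = 16000 Pa, q̄ = 0.0012 kg/kg → 0.0012 × 16000 / 9.8 = 1.96 mm
Layer 370–200 hPa: Δp = 170 hPa = 17000 Pa, q̄ = 0.001 kg/kg → 0.001 × 17000 / 9.8 = 1.73 mm
PW = 27.41 + 4.90 + 1.96 + 1.73 = 36.00 ≈ 36.0 mm.
Rainfall = ε × PW = 0.25 × 36.0 = 9.0 mm.

PW ≈ 36.0 mm; rainfall ≈ 9.0 mm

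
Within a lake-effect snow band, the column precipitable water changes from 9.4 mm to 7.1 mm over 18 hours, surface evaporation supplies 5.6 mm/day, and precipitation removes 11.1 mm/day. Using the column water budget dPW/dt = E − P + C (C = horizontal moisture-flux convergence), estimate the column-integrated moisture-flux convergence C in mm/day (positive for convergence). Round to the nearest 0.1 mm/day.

dPW/dt = (7.1 − 9.4) mm / (18/24 day) = -3.067 mm/day.
C = dPW/dt − E + P = (-3.067) − 5.6 + 11.1 = 2.4 mm/day.

C ≈ 2.4 mm/day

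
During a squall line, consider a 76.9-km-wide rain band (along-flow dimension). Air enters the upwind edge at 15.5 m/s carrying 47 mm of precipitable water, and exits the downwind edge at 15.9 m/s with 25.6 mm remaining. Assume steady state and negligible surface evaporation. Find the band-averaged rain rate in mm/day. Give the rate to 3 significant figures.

R ≈ 361 mm/day

Column moisture flux per unit crosswind length is F = V × PW.
Inflow: F_in = 15.5 × 47 = 728.5 mm·m/s
Outflow: F_out = 15.9 × 25.6 = 407.04 mm·m/s
Steady-state rate R = (F_in − F_out)/L = (728.5 − 407.04) / 76900 m = 4.180e-03 mm/s.
R = 4.180e-03 × 3600 × 24 = 361 mm/day.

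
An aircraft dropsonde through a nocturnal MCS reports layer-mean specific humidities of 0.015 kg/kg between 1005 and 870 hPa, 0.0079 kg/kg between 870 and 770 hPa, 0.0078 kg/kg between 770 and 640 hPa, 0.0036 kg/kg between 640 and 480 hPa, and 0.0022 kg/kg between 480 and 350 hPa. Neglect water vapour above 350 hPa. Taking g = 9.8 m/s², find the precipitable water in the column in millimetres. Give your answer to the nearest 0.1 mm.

Precipitable water is the column-integrated vapour mass per unit area: PW = (1/g) Σ q̄ Δp, with q in kg/kg and Δp in Pa (1 kg/m² of water = 1 mm).
Layer 1005–870 hPa: Δp = 135 hPa = 13500 Pa, q̄ = 0.015 kg/kg → 0.015 × 13500 / 9.8 = 20.66 mm
Layer 870–770 hPa: Δp = 100 hPa = 10000 Pa, q̄ = 0.0079 kg/kg → 0.0079 × 10000 / 9.8 = 8.06 mm
Layer 770–640 hPa: Δp = 130 hPa = 13000 Pa, q̄ = 0.0078 kg/kg → 0.0078 × 13000 / 9.8 = 10.35 mm
Layer 640–480 hPa: Δp = 160 hPa = 16000 Pa, q̄ = 0.0036 kg/kg → 0.0036 × 16000 / 9.8 = 5.88 mm
Layer 480–350 hPa: Δp = 130 hPa = 13000 Pa, q̄ = 0.0022 kg/kg → 0.0022 × 13000 / 9.8 = 2.92 mm
PW = 20.66 + 8.06 + 10.35 + 5.88 + 2.92 = 47.87 ≈ 47.9 mm.

PW ≈ 47.9 mm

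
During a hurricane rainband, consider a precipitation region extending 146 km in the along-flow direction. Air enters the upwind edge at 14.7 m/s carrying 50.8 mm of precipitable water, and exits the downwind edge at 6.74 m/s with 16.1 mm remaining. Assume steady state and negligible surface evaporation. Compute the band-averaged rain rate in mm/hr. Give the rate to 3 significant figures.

Column moisture flux per unit crosswind length is F = V × PW.
Inflow: F_in = 14.7 × 50.8 = 746.76 mm·m/s
Outflow: F_out = 6.74 × 16.1 = 108.514 mm·m/s
Steady-state rate R = (F_in − F_out)/L = (746.76 − 108.514) / 146000 m = 4.372e-03 mm/s.
R = 4.372e-03 × 3600 = 15.7 mm/hr.

R ≈ 15.7 mm/hr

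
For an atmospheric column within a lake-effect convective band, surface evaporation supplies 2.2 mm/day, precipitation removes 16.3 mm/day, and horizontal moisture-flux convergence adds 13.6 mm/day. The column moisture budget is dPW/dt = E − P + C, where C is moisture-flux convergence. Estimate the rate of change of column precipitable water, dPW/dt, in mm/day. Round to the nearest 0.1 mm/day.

dPW/dt = E − P + C = 2.2 − 16.3 + (13.6) = -0.5 mm/day.

dPW/dt ≈ -0.5 mm/day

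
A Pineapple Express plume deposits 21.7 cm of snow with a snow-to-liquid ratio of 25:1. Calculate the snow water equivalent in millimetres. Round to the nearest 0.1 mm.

SWE ≈ 8.7 mm

SWE = snow depth / ratio = 21.7 cm / 25 = 0.868 cm = 8.7 mm.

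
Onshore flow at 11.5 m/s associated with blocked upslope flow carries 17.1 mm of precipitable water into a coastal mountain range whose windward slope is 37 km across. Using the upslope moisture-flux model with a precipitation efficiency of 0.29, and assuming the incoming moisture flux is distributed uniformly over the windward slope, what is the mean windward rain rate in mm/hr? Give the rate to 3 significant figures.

Incoming column moisture flux per unit ridge length: F = V × PW = 11.5 × 17.1 = 196.65 mm·m/s.
Spread over the 37 km slope with efficiency ε = 0.29: R = ε·F/W = 0.29 × 196.65 / 37000 m = 1.541e-03 mm/s.
R = 1.541e-03 × 3600 = 5.55 mm/hr.

R ≈ 5.55 mm/hr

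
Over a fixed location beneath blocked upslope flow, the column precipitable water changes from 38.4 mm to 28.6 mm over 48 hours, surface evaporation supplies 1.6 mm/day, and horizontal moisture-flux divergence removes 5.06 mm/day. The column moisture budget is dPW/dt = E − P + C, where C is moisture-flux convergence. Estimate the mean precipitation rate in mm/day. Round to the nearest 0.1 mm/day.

dPW/dt = (28.6 − 38.4) mm / (48/24 day) = -4.900 mm/day.
P = E + C − dPW/dt = 1.6 + (-5.06) − (-4.900) = 1.4 mm/day.

P ≈ 1.4 mm/day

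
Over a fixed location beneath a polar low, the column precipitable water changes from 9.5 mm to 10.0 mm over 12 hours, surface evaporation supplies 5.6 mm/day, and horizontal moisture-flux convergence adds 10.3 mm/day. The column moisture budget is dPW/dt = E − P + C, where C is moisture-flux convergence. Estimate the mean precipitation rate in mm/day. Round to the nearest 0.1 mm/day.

P ≈ 14.9 mm/day

dPW/dt = (10.0 − 9.5) mm / (12/24 day) = +1.000 mm/day.
P = E + C − dPW/dt = 5.6 + (10.3) − (+1.000) = 14.9 mm/day.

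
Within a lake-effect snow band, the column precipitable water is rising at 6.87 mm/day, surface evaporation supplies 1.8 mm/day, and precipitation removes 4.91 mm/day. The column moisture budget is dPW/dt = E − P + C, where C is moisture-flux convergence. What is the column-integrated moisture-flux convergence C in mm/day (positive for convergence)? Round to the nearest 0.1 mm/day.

C ≈ 10.0 mm/day

dPW/dt = +6.87 mm/day.
C = dPW/dt − E + P = (+6.87) − 1.8 + 4.91 = 10.0 mm/day.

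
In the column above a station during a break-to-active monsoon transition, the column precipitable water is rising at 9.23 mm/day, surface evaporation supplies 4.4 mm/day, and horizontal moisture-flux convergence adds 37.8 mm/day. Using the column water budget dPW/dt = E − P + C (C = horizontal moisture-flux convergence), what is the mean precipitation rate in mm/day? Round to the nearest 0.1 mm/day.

dPW/dt = +9.23 mm/day.
P = E + C − dPW/dt = 4.4 + (37.8) − (+9.23) = 33.0 mm/day.

P ≈ 33.0 mm/day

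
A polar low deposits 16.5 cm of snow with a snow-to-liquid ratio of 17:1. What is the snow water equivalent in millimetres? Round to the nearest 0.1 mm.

SWE = snow depth / ratio = 16.5 cm / 17 = 0.971 cm = 9.7 mm.

SWE ≈ 9.7 mm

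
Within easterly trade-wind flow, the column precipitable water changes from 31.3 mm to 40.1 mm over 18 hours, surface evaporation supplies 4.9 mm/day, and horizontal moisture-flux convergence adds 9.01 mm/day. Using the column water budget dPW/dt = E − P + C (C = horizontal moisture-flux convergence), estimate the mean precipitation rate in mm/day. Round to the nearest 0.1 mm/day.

P ≈ 2.2 mm/day

dPW/dt = (40.1 − 31.3) mm / (18/24 day) = +11.733 mm/day.
P = E + C − dPW/dt = 4.9 + (9.01) − (+11.733) = 2.2 mm/day.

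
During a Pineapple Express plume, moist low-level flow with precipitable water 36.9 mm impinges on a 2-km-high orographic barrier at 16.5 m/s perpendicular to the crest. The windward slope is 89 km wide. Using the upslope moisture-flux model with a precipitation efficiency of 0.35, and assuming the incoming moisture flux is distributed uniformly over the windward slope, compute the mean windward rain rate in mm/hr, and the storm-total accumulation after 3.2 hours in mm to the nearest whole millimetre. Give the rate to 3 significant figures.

Incoming column moisture flux per unit ridge length: F = V × PW = 16.5 × 36.9 = 608.85 mm·m/s.
Spread over the 89 km slope with efficiency ε = 0.35: R = ε·F/W = 0.35 × 608.85 / 89000 m = 2.394e-03 mm/s.
R = 2.394e-03 × 3600 = 8.62 mm/hr.
Over 3.2 h: total = 8.62 × 3.2 = 27.584 ≈ 28 mm.

R ≈ 8.62 mm/hr; total ≈ 28 mm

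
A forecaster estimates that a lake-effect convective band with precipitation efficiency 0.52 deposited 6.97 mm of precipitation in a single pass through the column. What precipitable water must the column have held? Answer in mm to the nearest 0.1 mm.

PW = precipitation / ε = 6.97 / 0.52 = 13.4 mm.

PW ≈ 13.4 mm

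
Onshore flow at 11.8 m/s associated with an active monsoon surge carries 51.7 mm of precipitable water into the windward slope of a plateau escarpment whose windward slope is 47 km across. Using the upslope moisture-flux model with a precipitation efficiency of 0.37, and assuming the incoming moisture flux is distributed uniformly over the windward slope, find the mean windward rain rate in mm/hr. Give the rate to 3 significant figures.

Incoming column moisture flux per unit ridge length: F = V × PW = 11.8 × 51.7 = 610.06 mm·m/s.
Spread over the 47 km slope with efficiency ε = 0.37: R = ε·F/W = 0.37 × 610.06 / 47000 m = 4.803e-03 mm/s.
R = 4.803e-03 × 3600 = 17.3 mm/hr.

R ≈ 17.3 mm/hr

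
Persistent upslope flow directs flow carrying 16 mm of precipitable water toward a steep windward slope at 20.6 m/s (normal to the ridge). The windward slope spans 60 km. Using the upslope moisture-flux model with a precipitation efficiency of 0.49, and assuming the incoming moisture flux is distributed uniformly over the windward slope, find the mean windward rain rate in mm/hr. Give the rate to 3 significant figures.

R ≈ 9.69 mm/hr

Incoming column moisture flux per unit ridge length: F = V × PW = 20.6 × 16 = 329.6 mm·m/s.
Spread over the 60 km slope with efficiency ε = 0.49: R = ε·F/W = 0.49 × 329.6 / 60000 m = 2.692e-03 mm/s.
R = 2.692e-03 × 3600 = 9.69 mm/hr.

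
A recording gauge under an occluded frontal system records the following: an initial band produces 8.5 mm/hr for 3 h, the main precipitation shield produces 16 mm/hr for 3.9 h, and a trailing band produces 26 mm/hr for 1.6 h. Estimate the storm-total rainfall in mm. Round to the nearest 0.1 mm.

Total = Σ Rᵢ Δtᵢ = 8.5 × 3 + 16 × 3.9 + 26 × 1.6
      = 25.5 + 62.4 + 41.6 = 129.5 mm.

total ≈ 129.5 mm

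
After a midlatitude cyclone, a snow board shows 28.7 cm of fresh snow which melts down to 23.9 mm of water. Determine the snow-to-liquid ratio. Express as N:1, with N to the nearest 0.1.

Ratio = snow depth / SWE = 287 mm / 23.9 mm = 12.0, i.e. 12.0:1.

ratio ≈ 12.0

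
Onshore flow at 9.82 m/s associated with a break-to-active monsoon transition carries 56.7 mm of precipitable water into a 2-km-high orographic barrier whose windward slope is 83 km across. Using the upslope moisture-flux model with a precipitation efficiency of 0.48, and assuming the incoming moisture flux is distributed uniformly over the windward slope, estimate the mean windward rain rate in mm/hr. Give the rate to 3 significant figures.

R ≈ 11.6 mm/hr

Incoming column moisture flux per unit ridge length: F = V × PW = 9.82 × 56.7 = 556.794 mm·m/s.
Spread over the 83 km slope with efficiency ε = 0.48: R = ε·F/W = 0.48 × 556.794 / 83000 m = 3.220e-03 mm/s.
R = 3.220e-03 × 3600 = 11.6 mm/hr.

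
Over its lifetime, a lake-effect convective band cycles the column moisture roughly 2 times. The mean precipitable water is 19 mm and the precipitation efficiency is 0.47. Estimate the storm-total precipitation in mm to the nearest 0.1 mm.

precipitation ≈ 17.9 mm

Each cycle deposits ε × PW = 0.47 × 19 = 8.93 mm.
Over 2 cycles: 2 × 8.93 = 17.9 mm.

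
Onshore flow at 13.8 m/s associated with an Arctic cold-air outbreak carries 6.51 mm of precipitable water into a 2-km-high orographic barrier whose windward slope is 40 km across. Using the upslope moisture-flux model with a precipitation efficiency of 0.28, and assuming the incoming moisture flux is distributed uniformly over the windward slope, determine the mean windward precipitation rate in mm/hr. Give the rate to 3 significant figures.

R ≈ 2.26 mm/hr

Incoming column moisture flux per unit ridge length: F = V × PW = 13.8 × 6.51 = 89.838 mm·m/s.
Spread over the 40 km slope with efficiency ε = 0.28: R = ε·F/W = 0.28 × 89.838 / 40000 m = 6.289e-04 mm/s.
R = 6.289e-04 × 3600 = 2.26 mm/hr.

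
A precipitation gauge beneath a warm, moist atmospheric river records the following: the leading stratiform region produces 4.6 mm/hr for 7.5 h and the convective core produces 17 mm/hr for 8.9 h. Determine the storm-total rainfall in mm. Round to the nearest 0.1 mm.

Total = Σ Rᵢ Δtᵢ = 4.6 × 7.5 + 17 × 8.9
      = 34.5 + 151.3 = 185.8 mm.

total ≈ 185.8 mm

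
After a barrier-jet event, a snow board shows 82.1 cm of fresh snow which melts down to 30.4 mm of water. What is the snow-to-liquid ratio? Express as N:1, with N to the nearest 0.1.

ratio ≈ 27.0

Ratio = snow depth / SWE = 821 mm / 30.4 mm = 27.0, i.e. 27.0:1.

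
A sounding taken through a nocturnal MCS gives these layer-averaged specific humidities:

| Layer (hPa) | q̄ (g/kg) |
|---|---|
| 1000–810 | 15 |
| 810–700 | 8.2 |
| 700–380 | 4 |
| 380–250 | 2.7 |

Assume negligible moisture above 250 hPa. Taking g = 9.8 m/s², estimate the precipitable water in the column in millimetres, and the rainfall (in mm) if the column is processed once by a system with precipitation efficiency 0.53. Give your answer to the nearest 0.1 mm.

PW ≈ 54.9 mm; rainfall ≈ 29.1 mm

Precipitable water is the column-integrated vapour mass per unit area: PW = (1/g) Σ q̄ Δp, with q in kg/kg and Δp in Pa (1 kg/m² of water = 1 mm).
Layer 1000–810 hPa: Δp = 190 hPa = 19000 Pa, q̄ = 0.015 kg/kg → 0.015 × 19000 / 9.8 = 29.08 mm
Layer 810–700 hPa: Δp = 110 hPa = 11000 Pa, q̄ = 0.0082 kg/kg → 0.0082 × 11000 / 9.8 = 9.20 mm
Layer 700–380 hPa: Δp = 320 hPa = 32000 Pa, q̄ = 0.004 kg/kg → 0.004 × 32000 / 9.8 = 13.06 mm
Layer 380–250 hPa: Δp = 130 hPa = 13000 Pa, q̄ = 0.0027 kg/kg → 0.0027 × 13000 / 9.8 = 3.58 mm
PW = 29.08 + 9.20 + 13.06 + 3.58 = 54.92 ≈ 54.9 mm.
Rainfall = ε × PW = 0.53 × 54.9 = 29.1 mm.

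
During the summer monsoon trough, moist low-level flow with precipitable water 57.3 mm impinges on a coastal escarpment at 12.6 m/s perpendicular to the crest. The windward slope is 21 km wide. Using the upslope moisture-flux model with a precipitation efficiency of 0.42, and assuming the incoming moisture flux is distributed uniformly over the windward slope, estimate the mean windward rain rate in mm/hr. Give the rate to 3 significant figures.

Incoming column moisture flux per unit ridge length: F = V × PW = 12.6 × 57.3 = 721.98 mm·m/s.
Spread over the 21 km slope with efficiency ε = 0.42: R = ε·F/W = 0.42 × 721.98 / 21000 m = 1.444e-02 mm/s.
R = 1.444e-02 × 3600 = 52.0 mm/hr.

R ≈ 52.0 mm/hr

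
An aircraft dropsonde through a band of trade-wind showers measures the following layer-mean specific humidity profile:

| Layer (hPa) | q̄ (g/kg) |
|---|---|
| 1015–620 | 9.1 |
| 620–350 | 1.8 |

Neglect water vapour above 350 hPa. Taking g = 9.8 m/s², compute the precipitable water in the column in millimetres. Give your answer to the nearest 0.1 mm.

Precipitable water is the column-integrated vapour mass per unit area: PW = (1/g) Σ q̄ Δp, with q in kg/kg and Δp in Pa (1 kg/m² of water = 1 mm).
Layer 1015–620 hPa: Δp = 395 hPa = 39500 Pa, q̄ = 0.0091 kg/kg → 0.0091 × 39500 / 9.8 = 36.68 mm
Layer 620–350 hPa: Δp = 270 hPa = 27000 Pa, q̄ = 0.0018 kg/kg → 0.0018 × 27000 / 9.8 = 4.96 mm
PW = 36.68 + 4.96 = 41.64 ≈ 41.6 mm.

PW ≈ 41.6 mm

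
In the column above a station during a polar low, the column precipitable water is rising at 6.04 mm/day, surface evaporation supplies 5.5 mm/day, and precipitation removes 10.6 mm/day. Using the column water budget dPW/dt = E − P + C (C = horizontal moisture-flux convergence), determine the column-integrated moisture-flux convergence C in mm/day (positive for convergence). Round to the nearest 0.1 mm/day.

C ≈ 11.1 mm/day

dPW/dt = +6.04 mm/day.
C = dPW/dt − E + P = (+6.04) − 5.5 + 10.6 = 11.1 mm/day.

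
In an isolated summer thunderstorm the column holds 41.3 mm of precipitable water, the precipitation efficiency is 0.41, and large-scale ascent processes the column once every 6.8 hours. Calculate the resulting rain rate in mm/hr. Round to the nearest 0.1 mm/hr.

R ≈ 2.5 mm/hr

Each overturning extracts ε × PW = 0.41 × 41.3 = 16.933 mm.
Rate = ε·PW / τ = 16.933 / 6.8 h = 2.5 mm/hr.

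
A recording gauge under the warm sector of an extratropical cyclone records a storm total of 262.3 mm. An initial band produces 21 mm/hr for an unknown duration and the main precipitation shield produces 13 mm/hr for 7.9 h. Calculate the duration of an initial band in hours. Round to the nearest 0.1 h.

duration ≈ 7.6 h

Known phases: 13 × 7.9 = 102.7 mm.
Remaining depth = 262.3 − 102.7 = 159.6 mm.
Duration = 159.6 / 21 = 7.6 h.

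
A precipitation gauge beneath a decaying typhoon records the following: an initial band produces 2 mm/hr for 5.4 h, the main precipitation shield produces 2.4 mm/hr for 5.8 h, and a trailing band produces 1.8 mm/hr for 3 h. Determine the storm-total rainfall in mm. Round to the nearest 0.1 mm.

Total = Σ Rᵢ Δtᵢ = 2 × 5.4 + 2.4 × 5.8 + 1.8 × 3
      = 10.8 + 13.92 + 5.4 = 30.1 mm.

total ≈ 30.1 mm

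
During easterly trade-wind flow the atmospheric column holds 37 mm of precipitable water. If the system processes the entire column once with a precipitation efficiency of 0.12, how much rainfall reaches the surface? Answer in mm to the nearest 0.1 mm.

Rainfall = ε × PW = 0.12 × 37 = 4.4 mm.

rainfall ≈ 4.4 mm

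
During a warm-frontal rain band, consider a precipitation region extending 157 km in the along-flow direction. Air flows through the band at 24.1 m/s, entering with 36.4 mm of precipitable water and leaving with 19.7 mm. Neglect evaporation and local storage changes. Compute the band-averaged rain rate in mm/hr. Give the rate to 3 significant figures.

R ≈ 9.23 mm/hr

Column moisture flux per unit crosswind length is F = V × PW.
Inflow: F_in = 24.1 × 36.4 = 877.24 mm·m/s
Outflow: F_out = 24.1 × 19.7 = 474.77 mm·m/s
Steady-state rate R = (F_in − F_out)/L = (877.24 − 474.77) / 157000 m = 2.564e-03 mm/s.
R = 2.564e-03 × 3600 = 9.23 mm/hr.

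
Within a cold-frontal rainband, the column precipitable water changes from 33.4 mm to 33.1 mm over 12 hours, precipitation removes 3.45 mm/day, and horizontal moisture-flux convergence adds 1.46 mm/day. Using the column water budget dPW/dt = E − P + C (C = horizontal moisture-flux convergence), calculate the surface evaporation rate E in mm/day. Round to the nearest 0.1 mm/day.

dPW/dt = (33.1 − 33.4) mm / (12/24 day) = -0.600 mm/day.
E = dPW/dt + P − C = (-0.600) + 3.45 − (1.46) = 1.4 mm/day.

E ≈ 1.4 mm/day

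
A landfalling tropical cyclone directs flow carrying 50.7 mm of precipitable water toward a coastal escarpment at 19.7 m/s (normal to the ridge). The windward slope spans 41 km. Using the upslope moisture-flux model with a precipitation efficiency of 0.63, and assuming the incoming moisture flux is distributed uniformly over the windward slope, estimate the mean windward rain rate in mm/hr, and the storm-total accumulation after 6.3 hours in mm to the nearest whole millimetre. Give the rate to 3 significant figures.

Incoming column moisture flux per unit ridge length: F = V × PW = 19.7 × 50.7 = 998.79 mm·m/s.
Spread over the 41 km slope with efficiency ε = 0.63: R = ε·F/W = 0.63 × 998.79 / 41000 m = 1.535e-02 mm/s.
R = 1.535e-02 × 3600 = 55.3 mm/hr.
Over 6.3 h: total = 55.3 × 6.3 = 348.39 ≈ 348 mm.

R ≈ 55.3 mm/hr; total ≈ 348 mm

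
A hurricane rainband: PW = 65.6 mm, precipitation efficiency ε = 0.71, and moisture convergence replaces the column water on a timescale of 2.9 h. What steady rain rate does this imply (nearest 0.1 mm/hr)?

Each overturning extracts ε × PW = 0.71 × 65.6 = 46.576 mm.
Rate = ε·PW / τ = 46.576 / 2.9 h = 16.1 mm/hr.

R ≈ 16.1 mm/hr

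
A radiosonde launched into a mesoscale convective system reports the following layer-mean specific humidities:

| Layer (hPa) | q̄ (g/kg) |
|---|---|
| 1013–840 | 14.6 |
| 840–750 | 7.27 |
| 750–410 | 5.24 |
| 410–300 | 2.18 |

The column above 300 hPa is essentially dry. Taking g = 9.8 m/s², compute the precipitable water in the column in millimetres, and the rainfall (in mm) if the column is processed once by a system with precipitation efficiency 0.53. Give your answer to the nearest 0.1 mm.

Precipitable water is the column-integrated vapour mass per unit area: PW = (1/g) Σ q̄ Δp, with q in kg/kg and Δp in Pa (1 kg/m² of water = 1 mm).
Layer 1013–840 hPa: Δp = 173 hPa = 17300 Pa, q̄ = 0.0146 kg/kg → 0.0146 × 17300 / 9.8 = 25.77 mm
Layer 840–750 hPa: Δp = 90 hPa = 9000 Pa, q̄ = 0.00727 kg/kg → 0.00727 × 9000 / 9.8 = 6.68 mm
Layer 750–410 hPa: Δp = 340 hPa = 34000 Pa, q̄ = 0.00524 kg/kg → 0.00524 × 34000 / 9.8 = 18.18 mm
Layer 410–300 hPa: Δp = 110 hPa = 11000 Pa, q̄ = 0.00218 kg/kg → 0.00218 × 11000 / 9.8 = 2.45 mm
PW = 25.77 + 6.68 + 18.18 + 2.45 = 53.08 ≈ 53.1 mm.
Rainfall = ε × PW = 0.53 × 53.1 = 28.1 mm.

PW ≈ 53.1 mm; rainfall ≈ 28.1 mm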